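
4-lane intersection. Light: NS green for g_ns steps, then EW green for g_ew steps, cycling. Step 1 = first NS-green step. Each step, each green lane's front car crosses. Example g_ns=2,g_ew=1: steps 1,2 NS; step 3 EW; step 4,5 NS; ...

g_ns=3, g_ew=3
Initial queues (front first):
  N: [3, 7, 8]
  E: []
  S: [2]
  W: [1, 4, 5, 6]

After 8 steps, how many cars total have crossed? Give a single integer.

Step 1 [NS]: N:car3-GO,E:wait,S:car2-GO,W:wait | queues: N=2 E=0 S=0 W=4
Step 2 [NS]: N:car7-GO,E:wait,S:empty,W:wait | queues: N=1 E=0 S=0 W=4
Step 3 [NS]: N:car8-GO,E:wait,S:empty,W:wait | queues: N=0 E=0 S=0 W=4
Step 4 [EW]: N:wait,E:empty,S:wait,W:car1-GO | queues: N=0 E=0 S=0 W=3
Step 5 [EW]: N:wait,E:empty,S:wait,W:car4-GO | queues: N=0 E=0 S=0 W=2
Step 6 [EW]: N:wait,E:empty,S:wait,W:car5-GO | queues: N=0 E=0 S=0 W=1
Step 7 [NS]: N:empty,E:wait,S:empty,W:wait | queues: N=0 E=0 S=0 W=1
Step 8 [NS]: N:empty,E:wait,S:empty,W:wait | queues: N=0 E=0 S=0 W=1
Cars crossed by step 8: 7

Answer: 7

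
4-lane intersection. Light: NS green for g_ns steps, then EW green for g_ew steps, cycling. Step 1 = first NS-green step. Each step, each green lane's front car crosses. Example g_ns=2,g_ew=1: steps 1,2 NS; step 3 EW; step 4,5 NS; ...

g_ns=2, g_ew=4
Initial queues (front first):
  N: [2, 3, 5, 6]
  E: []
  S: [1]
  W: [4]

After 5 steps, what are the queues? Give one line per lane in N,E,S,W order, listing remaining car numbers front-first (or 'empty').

Step 1 [NS]: N:car2-GO,E:wait,S:car1-GO,W:wait | queues: N=3 E=0 S=0 W=1
Step 2 [NS]: N:car3-GO,E:wait,S:empty,W:wait | queues: N=2 E=0 S=0 W=1
Step 3 [EW]: N:wait,E:empty,S:wait,W:car4-GO | queues: N=2 E=0 S=0 W=0
Step 4 [EW]: N:wait,E:empty,S:wait,W:empty | queues: N=2 E=0 S=0 W=0
Step 5 [EW]: N:wait,E:empty,S:wait,W:empty | queues: N=2 E=0 S=0 W=0

N: 5 6
E: empty
S: empty
W: empty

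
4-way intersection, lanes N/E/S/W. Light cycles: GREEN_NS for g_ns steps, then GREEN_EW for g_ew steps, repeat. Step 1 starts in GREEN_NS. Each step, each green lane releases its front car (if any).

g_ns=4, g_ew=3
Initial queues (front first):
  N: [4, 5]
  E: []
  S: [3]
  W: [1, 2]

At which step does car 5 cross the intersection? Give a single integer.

Step 1 [NS]: N:car4-GO,E:wait,S:car3-GO,W:wait | queues: N=1 E=0 S=0 W=2
Step 2 [NS]: N:car5-GO,E:wait,S:empty,W:wait | queues: N=0 E=0 S=0 W=2
Step 3 [NS]: N:empty,E:wait,S:empty,W:wait | queues: N=0 E=0 S=0 W=2
Step 4 [NS]: N:empty,E:wait,S:empty,W:wait | queues: N=0 E=0 S=0 W=2
Step 5 [EW]: N:wait,E:empty,S:wait,W:car1-GO | queues: N=0 E=0 S=0 W=1
Step 6 [EW]: N:wait,E:empty,S:wait,W:car2-GO | queues: N=0 E=0 S=0 W=0
Car 5 crosses at step 2

2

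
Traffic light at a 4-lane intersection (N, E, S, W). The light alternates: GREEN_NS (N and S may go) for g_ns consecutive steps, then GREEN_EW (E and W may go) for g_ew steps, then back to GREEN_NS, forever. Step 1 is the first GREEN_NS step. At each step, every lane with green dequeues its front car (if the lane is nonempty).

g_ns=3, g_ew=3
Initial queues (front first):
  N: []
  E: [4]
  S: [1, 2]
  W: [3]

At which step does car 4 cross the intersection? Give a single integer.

Step 1 [NS]: N:empty,E:wait,S:car1-GO,W:wait | queues: N=0 E=1 S=1 W=1
Step 2 [NS]: N:empty,E:wait,S:car2-GO,W:wait | queues: N=0 E=1 S=0 W=1
Step 3 [NS]: N:empty,E:wait,S:empty,W:wait | queues: N=0 E=1 S=0 W=1
Step 4 [EW]: N:wait,E:car4-GO,S:wait,W:car3-GO | queues: N=0 E=0 S=0 W=0
Car 4 crosses at step 4

4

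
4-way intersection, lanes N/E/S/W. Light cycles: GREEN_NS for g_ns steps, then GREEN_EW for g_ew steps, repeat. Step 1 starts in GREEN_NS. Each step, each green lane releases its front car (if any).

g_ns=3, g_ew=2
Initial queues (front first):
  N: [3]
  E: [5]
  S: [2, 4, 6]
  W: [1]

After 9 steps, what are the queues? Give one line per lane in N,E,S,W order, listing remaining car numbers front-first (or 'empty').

Step 1 [NS]: N:car3-GO,E:wait,S:car2-GO,W:wait | queues: N=0 E=1 S=2 W=1
Step 2 [NS]: N:empty,E:wait,S:car4-GO,W:wait | queues: N=0 E=1 S=1 W=1
Step 3 [NS]: N:empty,E:wait,S:car6-GO,W:wait | queues: N=0 E=1 S=0 W=1
Step 4 [EW]: N:wait,E:car5-GO,S:wait,W:car1-GO | queues: N=0 E=0 S=0 W=0

N: empty
E: empty
S: empty
W: empty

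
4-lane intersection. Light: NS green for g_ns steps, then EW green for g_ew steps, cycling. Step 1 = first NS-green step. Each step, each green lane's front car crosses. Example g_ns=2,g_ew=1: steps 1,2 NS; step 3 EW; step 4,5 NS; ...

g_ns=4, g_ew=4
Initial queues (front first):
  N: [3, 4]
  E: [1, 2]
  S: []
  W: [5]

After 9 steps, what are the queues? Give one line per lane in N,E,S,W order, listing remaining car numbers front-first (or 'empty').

Step 1 [NS]: N:car3-GO,E:wait,S:empty,W:wait | queues: N=1 E=2 S=0 W=1
Step 2 [NS]: N:car4-GO,E:wait,S:empty,W:wait | queues: N=0 E=2 S=0 W=1
Step 3 [NS]: N:empty,E:wait,S:empty,W:wait | queues: N=0 E=2 S=0 W=1
Step 4 [NS]: N:empty,E:wait,S:empty,W:wait | queues: N=0 E=2 S=0 W=1
Step 5 [EW]: N:wait,E:car1-GO,S:wait,W:car5-GO | queues: N=0 E=1 S=0 W=0
Step 6 [EW]: N:wait,E:car2-GO,S:wait,W:empty | queues: N=0 E=0 S=0 W=0

N: empty
E: empty
S: empty
W: empty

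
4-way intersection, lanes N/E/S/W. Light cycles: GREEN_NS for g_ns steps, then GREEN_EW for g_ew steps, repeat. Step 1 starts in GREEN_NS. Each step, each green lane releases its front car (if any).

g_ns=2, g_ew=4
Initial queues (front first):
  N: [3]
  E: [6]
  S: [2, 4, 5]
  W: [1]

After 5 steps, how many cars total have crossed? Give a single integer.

Step 1 [NS]: N:car3-GO,E:wait,S:car2-GO,W:wait | queues: N=0 E=1 S=2 W=1
Step 2 [NS]: N:empty,E:wait,S:car4-GO,W:wait | queues: N=0 E=1 S=1 W=1
Step 3 [EW]: N:wait,E:car6-GO,S:wait,W:car1-GO | queues: N=0 E=0 S=1 W=0
Step 4 [EW]: N:wait,E:empty,S:wait,W:empty | queues: N=0 E=0 S=1 W=0
Step 5 [EW]: N:wait,E:empty,S:wait,W:empty | queues: N=0 E=0 S=1 W=0
Cars crossed by step 5: 5

Answer: 5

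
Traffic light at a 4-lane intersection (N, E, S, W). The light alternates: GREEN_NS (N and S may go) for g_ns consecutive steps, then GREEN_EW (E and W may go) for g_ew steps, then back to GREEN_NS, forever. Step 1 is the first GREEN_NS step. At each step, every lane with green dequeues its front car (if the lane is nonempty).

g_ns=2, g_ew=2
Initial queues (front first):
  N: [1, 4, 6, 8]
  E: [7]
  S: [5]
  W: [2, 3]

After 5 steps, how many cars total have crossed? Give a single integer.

Answer: 7

Derivation:
Step 1 [NS]: N:car1-GO,E:wait,S:car5-GO,W:wait | queues: N=3 E=1 S=0 W=2
Step 2 [NS]: N:car4-GO,E:wait,S:empty,W:wait | queues: N=2 E=1 S=0 W=2
Step 3 [EW]: N:wait,E:car7-GO,S:wait,W:car2-GO | queues: N=2 E=0 S=0 W=1
Step 4 [EW]: N:wait,E:empty,S:wait,W:car3-GO | queues: N=2 E=0 S=0 W=0
Step 5 [NS]: N:car6-GO,E:wait,S:empty,W:wait | queues: N=1 E=0 S=0 W=0
Cars crossed by step 5: 7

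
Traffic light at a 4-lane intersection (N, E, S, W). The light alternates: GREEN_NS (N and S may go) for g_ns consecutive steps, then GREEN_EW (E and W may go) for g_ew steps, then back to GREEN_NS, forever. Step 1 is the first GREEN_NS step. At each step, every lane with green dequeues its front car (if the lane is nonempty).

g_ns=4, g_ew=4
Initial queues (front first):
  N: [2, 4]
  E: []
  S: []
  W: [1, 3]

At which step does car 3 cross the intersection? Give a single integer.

Step 1 [NS]: N:car2-GO,E:wait,S:empty,W:wait | queues: N=1 E=0 S=0 W=2
Step 2 [NS]: N:car4-GO,E:wait,S:empty,W:wait | queues: N=0 E=0 S=0 W=2
Step 3 [NS]: N:empty,E:wait,S:empty,W:wait | queues: N=0 E=0 S=0 W=2
Step 4 [NS]: N:empty,E:wait,S:empty,W:wait | queues: N=0 E=0 S=0 W=2
Step 5 [EW]: N:wait,E:empty,S:wait,W:car1-GO | queues: N=0 E=0 S=0 W=1
Step 6 [EW]: N:wait,E:empty,S:wait,W:car3-GO | queues: N=0 E=0 S=0 W=0
Car 3 crosses at step 6

6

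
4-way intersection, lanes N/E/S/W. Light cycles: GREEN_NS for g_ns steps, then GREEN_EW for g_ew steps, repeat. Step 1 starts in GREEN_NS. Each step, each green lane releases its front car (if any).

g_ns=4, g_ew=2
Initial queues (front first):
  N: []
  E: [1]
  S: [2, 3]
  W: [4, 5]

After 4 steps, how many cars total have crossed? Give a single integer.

Step 1 [NS]: N:empty,E:wait,S:car2-GO,W:wait | queues: N=0 E=1 S=1 W=2
Step 2 [NS]: N:empty,E:wait,S:car3-GO,W:wait | queues: N=0 E=1 S=0 W=2
Step 3 [NS]: N:empty,E:wait,S:empty,W:wait | queues: N=0 E=1 S=0 W=2
Step 4 [NS]: N:empty,E:wait,S:empty,W:wait | queues: N=0 E=1 S=0 W=2
Cars crossed by step 4: 2

Answer: 2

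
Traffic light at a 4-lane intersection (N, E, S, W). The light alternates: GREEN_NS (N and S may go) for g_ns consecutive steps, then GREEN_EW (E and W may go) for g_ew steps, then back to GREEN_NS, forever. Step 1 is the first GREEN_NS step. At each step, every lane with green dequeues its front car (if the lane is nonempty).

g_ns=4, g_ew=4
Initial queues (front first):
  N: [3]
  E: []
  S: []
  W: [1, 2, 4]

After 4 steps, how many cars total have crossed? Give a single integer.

Answer: 1

Derivation:
Step 1 [NS]: N:car3-GO,E:wait,S:empty,W:wait | queues: N=0 E=0 S=0 W=3
Step 2 [NS]: N:empty,E:wait,S:empty,W:wait | queues: N=0 E=0 S=0 W=3
Step 3 [NS]: N:empty,E:wait,S:empty,W:wait | queues: N=0 E=0 S=0 W=3
Step 4 [NS]: N:empty,E:wait,S:empty,W:wait | queues: N=0 E=0 S=0 W=3
Cars crossed by step 4: 1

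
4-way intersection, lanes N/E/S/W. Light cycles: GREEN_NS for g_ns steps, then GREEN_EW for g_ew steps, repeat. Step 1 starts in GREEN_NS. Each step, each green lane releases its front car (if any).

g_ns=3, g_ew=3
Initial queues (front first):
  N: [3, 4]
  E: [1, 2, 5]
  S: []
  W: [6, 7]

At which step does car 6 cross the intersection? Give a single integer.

Step 1 [NS]: N:car3-GO,E:wait,S:empty,W:wait | queues: N=1 E=3 S=0 W=2
Step 2 [NS]: N:car4-GO,E:wait,S:empty,W:wait | queues: N=0 E=3 S=0 W=2
Step 3 [NS]: N:empty,E:wait,S:empty,W:wait | queues: N=0 E=3 S=0 W=2
Step 4 [EW]: N:wait,E:car1-GO,S:wait,W:car6-GO | queues: N=0 E=2 S=0 W=1
Step 5 [EW]: N:wait,E:car2-GO,S:wait,W:car7-GO | queues: N=0 E=1 S=0 W=0
Step 6 [EW]: N:wait,E:car5-GO,S:wait,W:empty | queues: N=0 E=0 S=0 W=0
Car 6 crosses at step 4

4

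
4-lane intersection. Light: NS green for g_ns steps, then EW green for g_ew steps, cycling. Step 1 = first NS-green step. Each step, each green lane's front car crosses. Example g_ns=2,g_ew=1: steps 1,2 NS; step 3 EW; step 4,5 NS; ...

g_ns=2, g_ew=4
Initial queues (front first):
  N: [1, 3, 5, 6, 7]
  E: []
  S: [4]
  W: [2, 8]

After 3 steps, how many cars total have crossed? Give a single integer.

Answer: 4

Derivation:
Step 1 [NS]: N:car1-GO,E:wait,S:car4-GO,W:wait | queues: N=4 E=0 S=0 W=2
Step 2 [NS]: N:car3-GO,E:wait,S:empty,W:wait | queues: N=3 E=0 S=0 W=2
Step 3 [EW]: N:wait,E:empty,S:wait,W:car2-GO | queues: N=3 E=0 S=0 W=1
Cars crossed by step 3: 4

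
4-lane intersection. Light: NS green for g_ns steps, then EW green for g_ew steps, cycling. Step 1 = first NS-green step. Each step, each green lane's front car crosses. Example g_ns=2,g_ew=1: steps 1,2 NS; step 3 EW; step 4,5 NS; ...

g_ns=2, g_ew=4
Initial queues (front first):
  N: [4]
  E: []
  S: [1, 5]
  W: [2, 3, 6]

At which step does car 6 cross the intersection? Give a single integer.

Step 1 [NS]: N:car4-GO,E:wait,S:car1-GO,W:wait | queues: N=0 E=0 S=1 W=3
Step 2 [NS]: N:empty,E:wait,S:car5-GO,W:wait | queues: N=0 E=0 S=0 W=3
Step 3 [EW]: N:wait,E:empty,S:wait,W:car2-GO | queues: N=0 E=0 S=0 W=2
Step 4 [EW]: N:wait,E:empty,S:wait,W:car3-GO | queues: N=0 E=0 S=0 W=1
Step 5 [EW]: N:wait,E:empty,S:wait,W:car6-GO | queues: N=0 E=0 S=0 W=0
Car 6 crosses at step 5

5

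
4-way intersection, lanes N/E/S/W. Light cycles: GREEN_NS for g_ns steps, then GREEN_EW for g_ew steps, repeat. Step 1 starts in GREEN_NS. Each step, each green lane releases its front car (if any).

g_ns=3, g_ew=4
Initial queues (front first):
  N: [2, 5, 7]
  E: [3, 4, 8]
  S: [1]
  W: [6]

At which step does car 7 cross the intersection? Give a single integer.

Step 1 [NS]: N:car2-GO,E:wait,S:car1-GO,W:wait | queues: N=2 E=3 S=0 W=1
Step 2 [NS]: N:car5-GO,E:wait,S:empty,W:wait | queues: N=1 E=3 S=0 W=1
Step 3 [NS]: N:car7-GO,E:wait,S:empty,W:wait | queues: N=0 E=3 S=0 W=1
Step 4 [EW]: N:wait,E:car3-GO,S:wait,W:car6-GO | queues: N=0 E=2 S=0 W=0
Step 5 [EW]: N:wait,E:car4-GO,S:wait,W:empty | queues: N=0 E=1 S=0 W=0
Step 6 [EW]: N:wait,E:car8-GO,S:wait,W:empty | queues: N=0 E=0 S=0 W=0
Car 7 crosses at step 3

3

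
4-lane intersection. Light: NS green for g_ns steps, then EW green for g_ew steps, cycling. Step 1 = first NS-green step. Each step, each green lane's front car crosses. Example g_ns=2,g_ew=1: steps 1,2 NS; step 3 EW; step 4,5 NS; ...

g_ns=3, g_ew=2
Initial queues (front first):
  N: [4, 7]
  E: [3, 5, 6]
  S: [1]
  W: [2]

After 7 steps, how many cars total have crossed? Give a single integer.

Step 1 [NS]: N:car4-GO,E:wait,S:car1-GO,W:wait | queues: N=1 E=3 S=0 W=1
Step 2 [NS]: N:car7-GO,E:wait,S:empty,W:wait | queues: N=0 E=3 S=0 W=1
Step 3 [NS]: N:empty,E:wait,S:empty,W:wait | queues: N=0 E=3 S=0 W=1
Step 4 [EW]: N:wait,E:car3-GO,S:wait,W:car2-GO | queues: N=0 E=2 S=0 W=0
Step 5 [EW]: N:wait,E:car5-GO,S:wait,W:empty | queues: N=0 E=1 S=0 W=0
Step 6 [NS]: N:empty,E:wait,S:empty,W:wait | queues: N=0 E=1 S=0 W=0
Step 7 [NS]: N:empty,E:wait,S:empty,W:wait | queues: N=0 E=1 S=0 W=0
Cars crossed by step 7: 6

Answer: 6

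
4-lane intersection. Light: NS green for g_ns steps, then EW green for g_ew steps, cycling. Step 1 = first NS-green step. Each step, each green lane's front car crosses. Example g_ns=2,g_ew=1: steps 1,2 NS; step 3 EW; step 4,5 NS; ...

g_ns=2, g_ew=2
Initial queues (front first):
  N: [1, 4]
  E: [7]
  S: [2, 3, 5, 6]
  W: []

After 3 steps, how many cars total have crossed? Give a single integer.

Answer: 5

Derivation:
Step 1 [NS]: N:car1-GO,E:wait,S:car2-GO,W:wait | queues: N=1 E=1 S=3 W=0
Step 2 [NS]: N:car4-GO,E:wait,S:car3-GO,W:wait | queues: N=0 E=1 S=2 W=0
Step 3 [EW]: N:wait,E:car7-GO,S:wait,W:empty | queues: N=0 E=0 S=2 W=0
Cars crossed by step 3: 5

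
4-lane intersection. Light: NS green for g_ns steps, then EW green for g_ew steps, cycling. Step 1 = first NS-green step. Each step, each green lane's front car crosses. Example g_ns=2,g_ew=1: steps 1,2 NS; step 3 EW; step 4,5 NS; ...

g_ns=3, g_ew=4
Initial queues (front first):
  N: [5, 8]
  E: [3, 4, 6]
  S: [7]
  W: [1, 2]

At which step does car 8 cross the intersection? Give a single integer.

Step 1 [NS]: N:car5-GO,E:wait,S:car7-GO,W:wait | queues: N=1 E=3 S=0 W=2
Step 2 [NS]: N:car8-GO,E:wait,S:empty,W:wait | queues: N=0 E=3 S=0 W=2
Step 3 [NS]: N:empty,E:wait,S:empty,W:wait | queues: N=0 E=3 S=0 W=2
Step 4 [EW]: N:wait,E:car3-GO,S:wait,W:car1-GO | queues: N=0 E=2 S=0 W=1
Step 5 [EW]: N:wait,E:car4-GO,S:wait,W:car2-GO | queues: N=0 E=1 S=0 W=0
Step 6 [EW]: N:wait,E:car6-GO,S:wait,W:empty | queues: N=0 E=0 S=0 W=0
Car 8 crosses at step 2

2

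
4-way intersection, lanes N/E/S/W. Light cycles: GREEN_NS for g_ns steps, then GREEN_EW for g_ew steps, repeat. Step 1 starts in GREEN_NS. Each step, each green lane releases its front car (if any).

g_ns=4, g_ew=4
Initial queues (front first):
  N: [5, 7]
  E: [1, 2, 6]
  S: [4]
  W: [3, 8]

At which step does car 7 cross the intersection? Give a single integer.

Step 1 [NS]: N:car5-GO,E:wait,S:car4-GO,W:wait | queues: N=1 E=3 S=0 W=2
Step 2 [NS]: N:car7-GO,E:wait,S:empty,W:wait | queues: N=0 E=3 S=0 W=2
Step 3 [NS]: N:empty,E:wait,S:empty,W:wait | queues: N=0 E=3 S=0 W=2
Step 4 [NS]: N:empty,E:wait,S:empty,W:wait | queues: N=0 E=3 S=0 W=2
Step 5 [EW]: N:wait,E:car1-GO,S:wait,W:car3-GO | queues: N=0 E=2 S=0 W=1
Step 6 [EW]: N:wait,E:car2-GO,S:wait,W:car8-GO | queues: N=0 E=1 S=0 W=0
Step 7 [EW]: N:wait,E:car6-GO,S:wait,W:empty | queues: N=0 E=0 S=0 W=0
Car 7 crosses at step 2

2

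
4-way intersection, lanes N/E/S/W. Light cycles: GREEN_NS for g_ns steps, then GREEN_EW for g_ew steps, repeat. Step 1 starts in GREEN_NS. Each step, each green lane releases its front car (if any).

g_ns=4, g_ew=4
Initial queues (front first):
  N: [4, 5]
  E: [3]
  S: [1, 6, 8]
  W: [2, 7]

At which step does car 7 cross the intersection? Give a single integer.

Step 1 [NS]: N:car4-GO,E:wait,S:car1-GO,W:wait | queues: N=1 E=1 S=2 W=2
Step 2 [NS]: N:car5-GO,E:wait,S:car6-GO,W:wait | queues: N=0 E=1 S=1 W=2
Step 3 [NS]: N:empty,E:wait,S:car8-GO,W:wait | queues: N=0 E=1 S=0 W=2
Step 4 [NS]: N:empty,E:wait,S:empty,W:wait | queues: N=0 E=1 S=0 W=2
Step 5 [EW]: N:wait,E:car3-GO,S:wait,W:car2-GO | queues: N=0 E=0 S=0 W=1
Step 6 [EW]: N:wait,E:empty,S:wait,W:car7-GO | queues: N=0 E=0 S=0 W=0
Car 7 crosses at step 6

6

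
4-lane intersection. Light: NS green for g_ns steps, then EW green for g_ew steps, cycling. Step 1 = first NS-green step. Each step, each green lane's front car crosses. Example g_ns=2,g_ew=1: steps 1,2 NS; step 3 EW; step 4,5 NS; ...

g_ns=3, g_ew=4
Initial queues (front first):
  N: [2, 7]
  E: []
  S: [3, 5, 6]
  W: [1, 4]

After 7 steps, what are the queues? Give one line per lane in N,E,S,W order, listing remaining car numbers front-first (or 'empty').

Step 1 [NS]: N:car2-GO,E:wait,S:car3-GO,W:wait | queues: N=1 E=0 S=2 W=2
Step 2 [NS]: N:car7-GO,E:wait,S:car5-GO,W:wait | queues: N=0 E=0 S=1 W=2
Step 3 [NS]: N:empty,E:wait,S:car6-GO,W:wait | queues: N=0 E=0 S=0 W=2
Step 4 [EW]: N:wait,E:empty,S:wait,W:car1-GO | queues: N=0 E=0 S=0 W=1
Step 5 [EW]: N:wait,E:empty,S:wait,W:car4-GO | queues: N=0 E=0 S=0 W=0

N: empty
E: empty
S: empty
W: empty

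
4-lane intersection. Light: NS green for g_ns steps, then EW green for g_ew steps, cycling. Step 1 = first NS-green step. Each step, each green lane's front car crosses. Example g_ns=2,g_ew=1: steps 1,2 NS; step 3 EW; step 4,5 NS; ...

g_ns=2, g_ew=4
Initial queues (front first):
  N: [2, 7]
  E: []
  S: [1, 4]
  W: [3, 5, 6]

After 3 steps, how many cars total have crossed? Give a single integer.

Step 1 [NS]: N:car2-GO,E:wait,S:car1-GO,W:wait | queues: N=1 E=0 S=1 W=3
Step 2 [NS]: N:car7-GO,E:wait,S:car4-GO,W:wait | queues: N=0 E=0 S=0 W=3
Step 3 [EW]: N:wait,E:empty,S:wait,W:car3-GO | queues: N=0 E=0 S=0 W=2
Cars crossed by step 3: 5

Answer: 5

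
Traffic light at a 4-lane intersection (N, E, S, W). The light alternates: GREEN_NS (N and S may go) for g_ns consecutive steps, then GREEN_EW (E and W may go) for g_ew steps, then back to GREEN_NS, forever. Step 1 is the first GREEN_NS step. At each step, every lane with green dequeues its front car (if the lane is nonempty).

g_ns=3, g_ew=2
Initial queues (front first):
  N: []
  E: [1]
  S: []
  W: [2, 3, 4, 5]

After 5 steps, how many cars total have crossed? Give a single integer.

Answer: 3

Derivation:
Step 1 [NS]: N:empty,E:wait,S:empty,W:wait | queues: N=0 E=1 S=0 W=4
Step 2 [NS]: N:empty,E:wait,S:empty,W:wait | queues: N=0 E=1 S=0 W=4
Step 3 [NS]: N:empty,E:wait,S:empty,W:wait | queues: N=0 E=1 S=0 W=4
Step 4 [EW]: N:wait,E:car1-GO,S:wait,W:car2-GO | queues: N=0 E=0 S=0 W=3
Step 5 [EW]: N:wait,E:empty,S:wait,W:car3-GO | queues: N=0 E=0 S=0 W=2
Cars crossed by step 5: 3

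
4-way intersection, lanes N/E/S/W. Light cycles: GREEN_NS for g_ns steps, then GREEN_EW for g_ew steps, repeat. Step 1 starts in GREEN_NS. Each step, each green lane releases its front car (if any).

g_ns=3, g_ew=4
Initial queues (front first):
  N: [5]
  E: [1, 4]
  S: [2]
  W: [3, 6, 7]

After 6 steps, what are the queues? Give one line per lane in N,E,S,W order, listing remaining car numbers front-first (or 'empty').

Step 1 [NS]: N:car5-GO,E:wait,S:car2-GO,W:wait | queues: N=0 E=2 S=0 W=3
Step 2 [NS]: N:empty,E:wait,S:empty,W:wait | queues: N=0 E=2 S=0 W=3
Step 3 [NS]: N:empty,E:wait,S:empty,W:wait | queues: N=0 E=2 S=0 W=3
Step 4 [EW]: N:wait,E:car1-GO,S:wait,W:car3-GO | queues: N=0 E=1 S=0 W=2
Step 5 [EW]: N:wait,E:car4-GO,S:wait,W:car6-GO | queues: N=0 E=0 S=0 W=1
Step 6 [EW]: N:wait,E:empty,S:wait,W:car7-GO | queues: N=0 E=0 S=0 W=0

N: empty
E: empty
S: empty
W: empty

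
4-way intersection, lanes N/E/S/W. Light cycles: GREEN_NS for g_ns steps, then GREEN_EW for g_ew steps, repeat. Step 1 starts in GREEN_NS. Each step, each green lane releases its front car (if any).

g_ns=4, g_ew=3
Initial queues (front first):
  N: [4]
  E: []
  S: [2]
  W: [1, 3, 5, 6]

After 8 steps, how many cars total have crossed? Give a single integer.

Answer: 5

Derivation:
Step 1 [NS]: N:car4-GO,E:wait,S:car2-GO,W:wait | queues: N=0 E=0 S=0 W=4
Step 2 [NS]: N:empty,E:wait,S:empty,W:wait | queues: N=0 E=0 S=0 W=4
Step 3 [NS]: N:empty,E:wait,S:empty,W:wait | queues: N=0 E=0 S=0 W=4
Step 4 [NS]: N:empty,E:wait,S:empty,W:wait | queues: N=0 E=0 S=0 W=4
Step 5 [EW]: N:wait,E:empty,S:wait,W:car1-GO | queues: N=0 E=0 S=0 W=3
Step 6 [EW]: N:wait,E:empty,S:wait,W:car3-GO | queues: N=0 E=0 S=0 W=2
Step 7 [EW]: N:wait,E:empty,S:wait,W:car5-GO | queues: N=0 E=0 S=0 W=1
Step 8 [NS]: N:empty,E:wait,S:empty,W:wait | queues: N=0 E=0 S=0 W=1
Cars crossed by step 8: 5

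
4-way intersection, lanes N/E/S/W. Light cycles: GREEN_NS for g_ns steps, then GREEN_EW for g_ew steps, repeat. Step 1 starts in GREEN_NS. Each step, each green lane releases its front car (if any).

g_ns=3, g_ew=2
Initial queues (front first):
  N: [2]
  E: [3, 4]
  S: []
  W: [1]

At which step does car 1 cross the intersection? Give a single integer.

Step 1 [NS]: N:car2-GO,E:wait,S:empty,W:wait | queues: N=0 E=2 S=0 W=1
Step 2 [NS]: N:empty,E:wait,S:empty,W:wait | queues: N=0 E=2 S=0 W=1
Step 3 [NS]: N:empty,E:wait,S:empty,W:wait | queues: N=0 E=2 S=0 W=1
Step 4 [EW]: N:wait,E:car3-GO,S:wait,W:car1-GO | queues: N=0 E=1 S=0 W=0
Step 5 [EW]: N:wait,E:car4-GO,S:wait,W:empty | queues: N=0 E=0 S=0 W=0
Car 1 crosses at step 4

4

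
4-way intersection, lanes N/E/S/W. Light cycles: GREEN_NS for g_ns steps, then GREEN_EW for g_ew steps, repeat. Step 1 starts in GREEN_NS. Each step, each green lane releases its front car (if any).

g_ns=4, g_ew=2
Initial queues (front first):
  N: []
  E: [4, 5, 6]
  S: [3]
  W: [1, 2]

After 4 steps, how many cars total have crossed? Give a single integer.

Step 1 [NS]: N:empty,E:wait,S:car3-GO,W:wait | queues: N=0 E=3 S=0 W=2
Step 2 [NS]: N:empty,E:wait,S:empty,W:wait | queues: N=0 E=3 S=0 W=2
Step 3 [NS]: N:empty,E:wait,S:empty,W:wait | queues: N=0 E=3 S=0 W=2
Step 4 [NS]: N:empty,E:wait,S:empty,W:wait | queues: N=0 E=3 S=0 W=2
Cars crossed by step 4: 1

Answer: 1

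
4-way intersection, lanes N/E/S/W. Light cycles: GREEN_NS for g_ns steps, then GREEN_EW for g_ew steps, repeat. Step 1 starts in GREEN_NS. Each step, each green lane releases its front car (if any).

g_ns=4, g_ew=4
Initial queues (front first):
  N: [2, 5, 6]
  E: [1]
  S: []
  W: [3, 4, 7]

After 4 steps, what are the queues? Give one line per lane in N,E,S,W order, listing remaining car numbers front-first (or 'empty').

Step 1 [NS]: N:car2-GO,E:wait,S:empty,W:wait | queues: N=2 E=1 S=0 W=3
Step 2 [NS]: N:car5-GO,E:wait,S:empty,W:wait | queues: N=1 E=1 S=0 W=3
Step 3 [NS]: N:car6-GO,E:wait,S:empty,W:wait | queues: N=0 E=1 S=0 W=3
Step 4 [NS]: N:empty,E:wait,S:empty,W:wait | queues: N=0 E=1 S=0 W=3

N: empty
E: 1
S: empty
W: 3 4 7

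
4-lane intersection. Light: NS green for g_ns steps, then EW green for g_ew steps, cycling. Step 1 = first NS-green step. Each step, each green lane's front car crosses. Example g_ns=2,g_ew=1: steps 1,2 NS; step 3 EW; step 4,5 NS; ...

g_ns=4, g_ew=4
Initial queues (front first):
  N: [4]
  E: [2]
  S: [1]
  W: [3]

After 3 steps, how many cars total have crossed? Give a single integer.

Answer: 2

Derivation:
Step 1 [NS]: N:car4-GO,E:wait,S:car1-GO,W:wait | queues: N=0 E=1 S=0 W=1
Step 2 [NS]: N:empty,E:wait,S:empty,W:wait | queues: N=0 E=1 S=0 W=1
Step 3 [NS]: N:empty,E:wait,S:empty,W:wait | queues: N=0 E=1 S=0 W=1
Cars crossed by step 3: 2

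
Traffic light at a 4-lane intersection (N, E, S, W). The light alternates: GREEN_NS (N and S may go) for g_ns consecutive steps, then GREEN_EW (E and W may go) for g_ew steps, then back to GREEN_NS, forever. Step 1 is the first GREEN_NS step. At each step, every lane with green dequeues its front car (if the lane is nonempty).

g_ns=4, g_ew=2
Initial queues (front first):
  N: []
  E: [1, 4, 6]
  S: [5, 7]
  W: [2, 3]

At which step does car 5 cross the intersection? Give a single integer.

Step 1 [NS]: N:empty,E:wait,S:car5-GO,W:wait | queues: N=0 E=3 S=1 W=2
Step 2 [NS]: N:empty,E:wait,S:car7-GO,W:wait | queues: N=0 E=3 S=0 W=2
Step 3 [NS]: N:empty,E:wait,S:empty,W:wait | queues: N=0 E=3 S=0 W=2
Step 4 [NS]: N:empty,E:wait,S:empty,W:wait | queues: N=0 E=3 S=0 W=2
Step 5 [EW]: N:wait,E:car1-GO,S:wait,W:car2-GO | queues: N=0 E=2 S=0 W=1
Step 6 [EW]: N:wait,E:car4-GO,S:wait,W:car3-GO | queues: N=0 E=1 S=0 W=0
Step 7 [NS]: N:empty,E:wait,S:empty,W:wait | queues: N=0 E=1 S=0 W=0
Step 8 [NS]: N:empty,E:wait,S:empty,W:wait | queues: N=0 E=1 S=0 W=0
Step 9 [NS]: N:empty,E:wait,S:empty,W:wait | queues: N=0 E=1 S=0 W=0
Step 10 [NS]: N:empty,E:wait,S:empty,W:wait | queues: N=0 E=1 S=0 W=0
Step 11 [EW]: N:wait,E:car6-GO,S:wait,W:empty | queues: N=0 E=0 S=0 W=0
Car 5 crosses at step 1

1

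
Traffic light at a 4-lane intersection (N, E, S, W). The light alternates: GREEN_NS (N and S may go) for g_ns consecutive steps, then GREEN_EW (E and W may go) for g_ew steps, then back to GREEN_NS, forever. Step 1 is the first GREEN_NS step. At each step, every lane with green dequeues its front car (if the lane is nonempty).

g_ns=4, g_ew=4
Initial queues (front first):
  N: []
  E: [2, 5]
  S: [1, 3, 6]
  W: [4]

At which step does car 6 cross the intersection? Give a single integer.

Step 1 [NS]: N:empty,E:wait,S:car1-GO,W:wait | queues: N=0 E=2 S=2 W=1
Step 2 [NS]: N:empty,E:wait,S:car3-GO,W:wait | queues: N=0 E=2 S=1 W=1
Step 3 [NS]: N:empty,E:wait,S:car6-GO,W:wait | queues: N=0 E=2 S=0 W=1
Step 4 [NS]: N:empty,E:wait,S:empty,W:wait | queues: N=0 E=2 S=0 W=1
Step 5 [EW]: N:wait,E:car2-GO,S:wait,W:car4-GO | queues: N=0 E=1 S=0 W=0
Step 6 [EW]: N:wait,E:car5-GO,S:wait,W:empty | queues: N=0 E=0 S=0 W=0
Car 6 crosses at step 3

3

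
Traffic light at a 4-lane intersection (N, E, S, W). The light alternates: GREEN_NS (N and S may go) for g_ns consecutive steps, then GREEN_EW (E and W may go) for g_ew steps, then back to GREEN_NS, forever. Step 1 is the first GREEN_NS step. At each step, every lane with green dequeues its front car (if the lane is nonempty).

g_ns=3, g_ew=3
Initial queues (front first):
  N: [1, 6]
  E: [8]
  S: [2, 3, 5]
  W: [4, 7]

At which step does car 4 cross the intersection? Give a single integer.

Step 1 [NS]: N:car1-GO,E:wait,S:car2-GO,W:wait | queues: N=1 E=1 S=2 W=2
Step 2 [NS]: N:car6-GO,E:wait,S:car3-GO,W:wait | queues: N=0 E=1 S=1 W=2
Step 3 [NS]: N:empty,E:wait,S:car5-GO,W:wait | queues: N=0 E=1 S=0 W=2
Step 4 [EW]: N:wait,E:car8-GO,S:wait,W:car4-GO | queues: N=0 E=0 S=0 W=1
Step 5 [EW]: N:wait,E:empty,S:wait,W:car7-GO | queues: N=0 E=0 S=0 W=0
Car 4 crosses at step 4

4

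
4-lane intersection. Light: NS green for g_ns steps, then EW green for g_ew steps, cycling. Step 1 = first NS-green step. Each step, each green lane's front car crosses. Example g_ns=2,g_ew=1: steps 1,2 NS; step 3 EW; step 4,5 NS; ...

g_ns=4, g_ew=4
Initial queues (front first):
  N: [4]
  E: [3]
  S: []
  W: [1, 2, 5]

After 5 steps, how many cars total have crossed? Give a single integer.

Answer: 3

Derivation:
Step 1 [NS]: N:car4-GO,E:wait,S:empty,W:wait | queues: N=0 E=1 S=0 W=3
Step 2 [NS]: N:empty,E:wait,S:empty,W:wait | queues: N=0 E=1 S=0 W=3
Step 3 [NS]: N:empty,E:wait,S:empty,W:wait | queues: N=0 E=1 S=0 W=3
Step 4 [NS]: N:empty,E:wait,S:empty,W:wait | queues: N=0 E=1 S=0 W=3
Step 5 [EW]: N:wait,E:car3-GO,S:wait,W:car1-GO | queues: N=0 E=0 S=0 W=2
Cars crossed by step 5: 3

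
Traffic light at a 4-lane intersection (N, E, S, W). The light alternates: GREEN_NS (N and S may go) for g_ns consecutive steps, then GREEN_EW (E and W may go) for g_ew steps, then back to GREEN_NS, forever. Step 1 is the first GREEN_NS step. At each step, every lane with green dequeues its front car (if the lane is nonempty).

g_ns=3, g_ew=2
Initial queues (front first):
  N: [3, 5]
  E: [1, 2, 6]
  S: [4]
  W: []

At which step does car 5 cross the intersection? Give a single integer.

Step 1 [NS]: N:car3-GO,E:wait,S:car4-GO,W:wait | queues: N=1 E=3 S=0 W=0
Step 2 [NS]: N:car5-GO,E:wait,S:empty,W:wait | queues: N=0 E=3 S=0 W=0
Step 3 [NS]: N:empty,E:wait,S:empty,W:wait | queues: N=0 E=3 S=0 W=0
Step 4 [EW]: N:wait,E:car1-GO,S:wait,W:empty | queues: N=0 E=2 S=0 W=0
Step 5 [EW]: N:wait,E:car2-GO,S:wait,W:empty | queues: N=0 E=1 S=0 W=0
Step 6 [NS]: N:empty,E:wait,S:empty,W:wait | queues: N=0 E=1 S=0 W=0
Step 7 [NS]: N:empty,E:wait,S:empty,W:wait | queues: N=0 E=1 S=0 W=0
Step 8 [NS]: N:empty,E:wait,S:empty,W:wait | queues: N=0 E=1 S=0 W=0
Step 9 [EW]: N:wait,E:car6-GO,S:wait,W:empty | queues: N=0 E=0 S=0 W=0
Car 5 crosses at step 2

2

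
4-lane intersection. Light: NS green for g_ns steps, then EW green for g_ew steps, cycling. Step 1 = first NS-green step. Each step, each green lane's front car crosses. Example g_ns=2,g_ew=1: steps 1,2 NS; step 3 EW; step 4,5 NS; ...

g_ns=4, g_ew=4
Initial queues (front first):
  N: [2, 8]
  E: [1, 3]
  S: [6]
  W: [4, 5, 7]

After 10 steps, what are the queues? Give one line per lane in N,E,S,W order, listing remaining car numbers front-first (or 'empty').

Step 1 [NS]: N:car2-GO,E:wait,S:car6-GO,W:wait | queues: N=1 E=2 S=0 W=3
Step 2 [NS]: N:car8-GO,E:wait,S:empty,W:wait | queues: N=0 E=2 S=0 W=3
Step 3 [NS]: N:empty,E:wait,S:empty,W:wait | queues: N=0 E=2 S=0 W=3
Step 4 [NS]: N:empty,E:wait,S:empty,W:wait | queues: N=0 E=2 S=0 W=3
Step 5 [EW]: N:wait,E:car1-GO,S:wait,W:car4-GO | queues: N=0 E=1 S=0 W=2
Step 6 [EW]: N:wait,E:car3-GO,S:wait,W:car5-GO | queues: N=0 E=0 S=0 W=1
Step 7 [EW]: N:wait,E:empty,S:wait,W:car7-GO | queues: N=0 E=0 S=0 W=0

N: empty
E: empty
S: empty
W: empty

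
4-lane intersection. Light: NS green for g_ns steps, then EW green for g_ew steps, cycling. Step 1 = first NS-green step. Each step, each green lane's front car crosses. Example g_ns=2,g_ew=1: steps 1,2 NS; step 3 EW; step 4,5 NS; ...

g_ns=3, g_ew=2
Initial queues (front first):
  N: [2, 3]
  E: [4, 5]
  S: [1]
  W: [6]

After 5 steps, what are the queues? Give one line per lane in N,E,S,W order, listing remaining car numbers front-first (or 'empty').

Step 1 [NS]: N:car2-GO,E:wait,S:car1-GO,W:wait | queues: N=1 E=2 S=0 W=1
Step 2 [NS]: N:car3-GO,E:wait,S:empty,W:wait | queues: N=0 E=2 S=0 W=1
Step 3 [NS]: N:empty,E:wait,S:empty,W:wait | queues: N=0 E=2 S=0 W=1
Step 4 [EW]: N:wait,E:car4-GO,S:wait,W:car6-GO | queues: N=0 E=1 S=0 W=0
Step 5 [EW]: N:wait,E:car5-GO,S:wait,W:empty | queues: N=0 E=0 S=0 W=0

N: empty
E: empty
S: empty
W: empty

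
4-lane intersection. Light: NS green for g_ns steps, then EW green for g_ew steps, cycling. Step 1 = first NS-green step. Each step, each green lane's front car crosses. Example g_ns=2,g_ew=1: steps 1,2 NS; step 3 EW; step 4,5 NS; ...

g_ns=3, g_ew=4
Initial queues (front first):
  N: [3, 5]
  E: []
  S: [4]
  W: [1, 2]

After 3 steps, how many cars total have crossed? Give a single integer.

Step 1 [NS]: N:car3-GO,E:wait,S:car4-GO,W:wait | queues: N=1 E=0 S=0 W=2
Step 2 [NS]: N:car5-GO,E:wait,S:empty,W:wait | queues: N=0 E=0 S=0 W=2
Step 3 [NS]: N:empty,E:wait,S:empty,W:wait | queues: N=0 E=0 S=0 W=2
Cars crossed by step 3: 3

Answer: 3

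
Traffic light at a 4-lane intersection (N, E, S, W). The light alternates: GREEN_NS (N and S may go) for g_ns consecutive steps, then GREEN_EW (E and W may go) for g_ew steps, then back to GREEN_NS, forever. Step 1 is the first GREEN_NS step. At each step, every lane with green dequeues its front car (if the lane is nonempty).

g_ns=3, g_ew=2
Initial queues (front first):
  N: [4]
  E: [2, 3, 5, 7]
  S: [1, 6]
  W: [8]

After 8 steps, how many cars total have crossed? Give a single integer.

Step 1 [NS]: N:car4-GO,E:wait,S:car1-GO,W:wait | queues: N=0 E=4 S=1 W=1
Step 2 [NS]: N:empty,E:wait,S:car6-GO,W:wait | queues: N=0 E=4 S=0 W=1
Step 3 [NS]: N:empty,E:wait,S:empty,W:wait | queues: N=0 E=4 S=0 W=1
Step 4 [EW]: N:wait,E:car2-GO,S:wait,W:car8-GO | queues: N=0 E=3 S=0 W=0
Step 5 [EW]: N:wait,E:car3-GO,S:wait,W:empty | queues: N=0 E=2 S=0 W=0
Step 6 [NS]: N:empty,E:wait,S:empty,W:wait | queues: N=0 E=2 S=0 W=0
Step 7 [NS]: N:empty,E:wait,S:empty,W:wait | queues: N=0 E=2 S=0 W=0
Step 8 [NS]: N:empty,E:wait,S:empty,W:wait | queues: N=0 E=2 S=0 W=0
Cars crossed by step 8: 6

Answer: 6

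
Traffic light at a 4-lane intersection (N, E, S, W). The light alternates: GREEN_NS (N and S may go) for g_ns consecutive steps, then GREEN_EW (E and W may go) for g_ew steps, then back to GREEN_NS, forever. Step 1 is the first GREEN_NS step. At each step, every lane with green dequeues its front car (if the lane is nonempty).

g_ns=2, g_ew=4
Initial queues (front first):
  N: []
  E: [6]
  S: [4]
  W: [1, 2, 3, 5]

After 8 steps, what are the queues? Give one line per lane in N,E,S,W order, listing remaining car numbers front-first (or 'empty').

Step 1 [NS]: N:empty,E:wait,S:car4-GO,W:wait | queues: N=0 E=1 S=0 W=4
Step 2 [NS]: N:empty,E:wait,S:empty,W:wait | queues: N=0 E=1 S=0 W=4
Step 3 [EW]: N:wait,E:car6-GO,S:wait,W:car1-GO | queues: N=0 E=0 S=0 W=3
Step 4 [EW]: N:wait,E:empty,S:wait,W:car2-GO | queues: N=0 E=0 S=0 W=2
Step 5 [EW]: N:wait,E:empty,S:wait,W:car3-GO | queues: N=0 E=0 S=0 W=1
Step 6 [EW]: N:wait,E:empty,S:wait,W:car5-GO | queues: N=0 E=0 S=0 W=0

N: empty
E: empty
S: empty
W: empty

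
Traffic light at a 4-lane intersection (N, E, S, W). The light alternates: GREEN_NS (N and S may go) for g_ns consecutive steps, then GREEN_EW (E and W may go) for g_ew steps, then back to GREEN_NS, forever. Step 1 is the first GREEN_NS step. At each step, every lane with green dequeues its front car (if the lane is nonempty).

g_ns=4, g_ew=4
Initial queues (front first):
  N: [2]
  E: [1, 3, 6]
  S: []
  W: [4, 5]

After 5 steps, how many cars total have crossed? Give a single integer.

Step 1 [NS]: N:car2-GO,E:wait,S:empty,W:wait | queues: N=0 E=3 S=0 W=2
Step 2 [NS]: N:empty,E:wait,S:empty,W:wait | queues: N=0 E=3 S=0 W=2
Step 3 [NS]: N:empty,E:wait,S:empty,W:wait | queues: N=0 E=3 S=0 W=2
Step 4 [NS]: N:empty,E:wait,S:empty,W:wait | queues: N=0 E=3 S=0 W=2
Step 5 [EW]: N:wait,E:car1-GO,S:wait,W:car4-GO | queues: N=0 E=2 S=0 W=1
Cars crossed by step 5: 3

Answer: 3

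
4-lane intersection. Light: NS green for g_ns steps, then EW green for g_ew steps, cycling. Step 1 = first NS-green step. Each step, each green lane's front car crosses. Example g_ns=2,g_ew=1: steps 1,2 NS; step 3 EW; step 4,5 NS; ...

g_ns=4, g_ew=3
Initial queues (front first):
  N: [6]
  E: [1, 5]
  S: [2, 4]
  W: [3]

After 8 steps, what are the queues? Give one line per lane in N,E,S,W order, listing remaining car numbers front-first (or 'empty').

Step 1 [NS]: N:car6-GO,E:wait,S:car2-GO,W:wait | queues: N=0 E=2 S=1 W=1
Step 2 [NS]: N:empty,E:wait,S:car4-GO,W:wait | queues: N=0 E=2 S=0 W=1
Step 3 [NS]: N:empty,E:wait,S:empty,W:wait | queues: N=0 E=2 S=0 W=1
Step 4 [NS]: N:empty,E:wait,S:empty,W:wait | queues: N=0 E=2 S=0 W=1
Step 5 [EW]: N:wait,E:car1-GO,S:wait,W:car3-GO | queues: N=0 E=1 S=0 W=0
Step 6 [EW]: N:wait,E:car5-GO,S:wait,W:empty | queues: N=0 E=0 S=0 W=0

N: empty
E: empty
S: empty
W: empty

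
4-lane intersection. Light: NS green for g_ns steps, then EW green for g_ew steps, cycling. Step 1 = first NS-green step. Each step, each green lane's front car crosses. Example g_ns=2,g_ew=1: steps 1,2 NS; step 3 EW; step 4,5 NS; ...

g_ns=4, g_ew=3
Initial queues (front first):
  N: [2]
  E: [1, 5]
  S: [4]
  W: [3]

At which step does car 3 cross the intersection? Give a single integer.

Step 1 [NS]: N:car2-GO,E:wait,S:car4-GO,W:wait | queues: N=0 E=2 S=0 W=1
Step 2 [NS]: N:empty,E:wait,S:empty,W:wait | queues: N=0 E=2 S=0 W=1
Step 3 [NS]: N:empty,E:wait,S:empty,W:wait | queues: N=0 E=2 S=0 W=1
Step 4 [NS]: N:empty,E:wait,S:empty,W:wait | queues: N=0 E=2 S=0 W=1
Step 5 [EW]: N:wait,E:car1-GO,S:wait,W:car3-GO | queues: N=0 E=1 S=0 W=0
Step 6 [EW]: N:wait,E:car5-GO,S:wait,W:empty | queues: N=0 E=0 S=0 W=0
Car 3 crosses at step 5

5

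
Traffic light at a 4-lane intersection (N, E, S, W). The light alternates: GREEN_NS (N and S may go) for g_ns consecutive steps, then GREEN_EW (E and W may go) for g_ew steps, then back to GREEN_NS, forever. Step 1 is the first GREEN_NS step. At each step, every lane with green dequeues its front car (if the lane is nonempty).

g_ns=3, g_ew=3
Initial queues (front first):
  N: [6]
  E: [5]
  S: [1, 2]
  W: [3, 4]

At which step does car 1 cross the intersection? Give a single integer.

Step 1 [NS]: N:car6-GO,E:wait,S:car1-GO,W:wait | queues: N=0 E=1 S=1 W=2
Step 2 [NS]: N:empty,E:wait,S:car2-GO,W:wait | queues: N=0 E=1 S=0 W=2
Step 3 [NS]: N:empty,E:wait,S:empty,W:wait | queues: N=0 E=1 S=0 W=2
Step 4 [EW]: N:wait,E:car5-GO,S:wait,W:car3-GO | queues: N=0 E=0 S=0 W=1
Step 5 [EW]: N:wait,E:empty,S:wait,W:car4-GO | queues: N=0 E=0 S=0 W=0
Car 1 crosses at step 1

1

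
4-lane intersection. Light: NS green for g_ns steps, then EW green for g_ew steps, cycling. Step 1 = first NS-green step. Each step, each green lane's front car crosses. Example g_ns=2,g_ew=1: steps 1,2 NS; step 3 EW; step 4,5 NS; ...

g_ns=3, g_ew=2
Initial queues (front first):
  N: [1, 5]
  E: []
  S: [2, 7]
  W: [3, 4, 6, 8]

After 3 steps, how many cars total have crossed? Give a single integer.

Step 1 [NS]: N:car1-GO,E:wait,S:car2-GO,W:wait | queues: N=1 E=0 S=1 W=4
Step 2 [NS]: N:car5-GO,E:wait,S:car7-GO,W:wait | queues: N=0 E=0 S=0 W=4
Step 3 [NS]: N:empty,E:wait,S:empty,W:wait | queues: N=0 E=0 S=0 W=4
Cars crossed by step 3: 4

Answer: 4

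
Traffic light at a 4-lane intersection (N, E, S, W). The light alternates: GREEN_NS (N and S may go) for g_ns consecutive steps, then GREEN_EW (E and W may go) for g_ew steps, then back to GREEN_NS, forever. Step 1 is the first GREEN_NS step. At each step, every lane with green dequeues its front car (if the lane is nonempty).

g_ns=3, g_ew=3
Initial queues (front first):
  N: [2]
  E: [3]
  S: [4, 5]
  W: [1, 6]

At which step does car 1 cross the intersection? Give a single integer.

Step 1 [NS]: N:car2-GO,E:wait,S:car4-GO,W:wait | queues: N=0 E=1 S=1 W=2
Step 2 [NS]: N:empty,E:wait,S:car5-GO,W:wait | queues: N=0 E=1 S=0 W=2
Step 3 [NS]: N:empty,E:wait,S:empty,W:wait | queues: N=0 E=1 S=0 W=2
Step 4 [EW]: N:wait,E:car3-GO,S:wait,W:car1-GO | queues: N=0 E=0 S=0 W=1
Step 5 [EW]: N:wait,E:empty,S:wait,W:car6-GO | queues: N=0 E=0 S=0 W=0
Car 1 crosses at step 4

4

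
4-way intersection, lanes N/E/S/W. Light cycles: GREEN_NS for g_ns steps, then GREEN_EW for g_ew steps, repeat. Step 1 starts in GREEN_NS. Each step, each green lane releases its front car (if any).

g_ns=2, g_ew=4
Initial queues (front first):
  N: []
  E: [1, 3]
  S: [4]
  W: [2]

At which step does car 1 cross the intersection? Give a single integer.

Step 1 [NS]: N:empty,E:wait,S:car4-GO,W:wait | queues: N=0 E=2 S=0 W=1
Step 2 [NS]: N:empty,E:wait,S:empty,W:wait | queues: N=0 E=2 S=0 W=1
Step 3 [EW]: N:wait,E:car1-GO,S:wait,W:car2-GO | queues: N=0 E=1 S=0 W=0
Step 4 [EW]: N:wait,E:car3-GO,S:wait,W:empty | queues: N=0 E=0 S=0 W=0
Car 1 crosses at step 3

3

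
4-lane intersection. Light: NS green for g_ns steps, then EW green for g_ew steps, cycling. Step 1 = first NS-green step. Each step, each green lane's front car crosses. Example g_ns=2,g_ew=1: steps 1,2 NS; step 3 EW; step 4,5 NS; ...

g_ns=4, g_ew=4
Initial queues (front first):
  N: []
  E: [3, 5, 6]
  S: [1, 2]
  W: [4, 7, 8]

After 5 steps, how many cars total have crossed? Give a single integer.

Step 1 [NS]: N:empty,E:wait,S:car1-GO,W:wait | queues: N=0 E=3 S=1 W=3
Step 2 [NS]: N:empty,E:wait,S:car2-GO,W:wait | queues: N=0 E=3 S=0 W=3
Step 3 [NS]: N:empty,E:wait,S:empty,W:wait | queues: N=0 E=3 S=0 W=3
Step 4 [NS]: N:empty,E:wait,S:empty,W:wait | queues: N=0 E=3 S=0 W=3
Step 5 [EW]: N:wait,E:car3-GO,S:wait,W:car4-GO | queues: N=0 E=2 S=0 W=2
Cars crossed by step 5: 4

Answer: 4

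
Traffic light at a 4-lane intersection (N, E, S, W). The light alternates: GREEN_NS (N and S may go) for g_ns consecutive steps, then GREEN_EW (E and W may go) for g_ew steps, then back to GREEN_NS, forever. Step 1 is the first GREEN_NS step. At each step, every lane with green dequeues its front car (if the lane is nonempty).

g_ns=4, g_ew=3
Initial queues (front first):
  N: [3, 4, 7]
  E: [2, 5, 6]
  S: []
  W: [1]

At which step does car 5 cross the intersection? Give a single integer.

Step 1 [NS]: N:car3-GO,E:wait,S:empty,W:wait | queues: N=2 E=3 S=0 W=1
Step 2 [NS]: N:car4-GO,E:wait,S:empty,W:wait | queues: N=1 E=3 S=0 W=1
Step 3 [NS]: N:car7-GO,E:wait,S:empty,W:wait | queues: N=0 E=3 S=0 W=1
Step 4 [NS]: N:empty,E:wait,S:empty,W:wait | queues: N=0 E=3 S=0 W=1
Step 5 [EW]: N:wait,E:car2-GO,S:wait,W:car1-GO | queues: N=0 E=2 S=0 W=0
Step 6 [EW]: N:wait,E:car5-GO,S:wait,W:empty | queues: N=0 E=1 S=0 W=0
Step 7 [EW]: N:wait,E:car6-GO,S:wait,W:empty | queues: N=0 E=0 S=0 W=0
Car 5 crosses at step 6

6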